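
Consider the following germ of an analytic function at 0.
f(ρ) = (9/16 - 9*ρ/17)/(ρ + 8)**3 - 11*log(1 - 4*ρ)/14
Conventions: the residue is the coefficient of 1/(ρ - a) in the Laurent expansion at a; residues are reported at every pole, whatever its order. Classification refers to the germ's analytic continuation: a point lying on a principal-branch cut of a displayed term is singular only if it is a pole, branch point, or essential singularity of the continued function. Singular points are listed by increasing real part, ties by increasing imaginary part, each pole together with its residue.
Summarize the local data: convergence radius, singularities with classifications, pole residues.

Denominator factor (ρ + 8)^3: pole of order 3 at -8, modulus 8.
Branch term (-11/14)*log(1 - ρ/(1/4)): its argument vanishes at ρ = 1/4, a logarithmic branch point, modulus 1/4.
The radius of convergence is the smallest modulus among the singular points: 1/4.
The branch term is analytic at -8 and contributes nothing to the residue; only the rational part matters.
At the order-3 pole -8 set g(ρ) = (ρ - (-8))^3*(rational part) = 9/16 - 9*ρ/17.
Order-3 pole: residue = g''(a)/2; g''(-8) = 0, so the residue is 0.
List the singular points by increasing real part (a conjugate pair: the negative imaginary part first).

Radius of convergence at 0: 1/4.
At -8: a pole of order 3; residue 0.
At 1/4: a logarithmic branch point.


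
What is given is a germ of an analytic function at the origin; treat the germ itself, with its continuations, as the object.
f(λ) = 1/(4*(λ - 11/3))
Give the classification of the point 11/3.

The denominator factor λ - 11/3 vanishes at 11/3 and appears to the power 1; the numerator there equals 1/4, nonzero, and no other factor vanishes.
Hence a pole whose order is the multiplicity, 1.

The point is a pole of order 1.


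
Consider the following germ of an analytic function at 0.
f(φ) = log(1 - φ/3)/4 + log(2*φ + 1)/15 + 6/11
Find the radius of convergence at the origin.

Branch term (1/4)*log(1 - φ/(3)): its argument vanishes at φ = 3, a logarithmic branch point, modulus 3.
Branch term (1/15)*log(1 - φ/(-1/2)): its argument vanishes at φ = -1/2, a logarithmic branch point, modulus 1/2.
The radius of convergence is the smallest modulus among the singular points: 1/2.

The radius of convergence is 1/2.


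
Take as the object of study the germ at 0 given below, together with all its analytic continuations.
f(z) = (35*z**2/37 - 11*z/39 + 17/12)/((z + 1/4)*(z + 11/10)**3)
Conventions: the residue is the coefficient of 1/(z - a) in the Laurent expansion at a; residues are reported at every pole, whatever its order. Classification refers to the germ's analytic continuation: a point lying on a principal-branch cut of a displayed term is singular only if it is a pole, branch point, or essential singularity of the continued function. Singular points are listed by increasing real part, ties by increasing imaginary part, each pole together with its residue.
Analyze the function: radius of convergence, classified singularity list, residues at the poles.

Radius of convergence at 0: 1/4.
At -11/10: a pole of order 3; residue -17850500/7089459.
At -1/4: a pole of order 1; residue 17850500/7089459.

Denominator factor (z + 1/4): pole of order 1 at -1/4, modulus 1/4.
Denominator factor (z + 11/10)^3: pole of order 3 at -11/10, modulus 11/10.
The radius of convergence is the smallest modulus among the singular points: 1/4.
At the order-3 pole -11/10 set g(z) = (z - (-11/10))^3*f(z) = (35*z**2/37 - 11*z/39 + 17/12)/(z + 1/4).
Order-3 pole: residue = g''(a)/2; g''(-11/10) = -35701000/7089459, so the residue is -17850500/7089459.
At the order-1 pole -1/4 set g(z) = (z - (-1/4))*f(z) = (35*z**2/37 - 11*z/39 + 17/12)/(z + 11/10)**3.
Simple pole: residue = g(a) at a = -1/4, which is 17850500/7089459.
List the singular points by increasing real part (a conjugate pair: the negative imaginary part first).


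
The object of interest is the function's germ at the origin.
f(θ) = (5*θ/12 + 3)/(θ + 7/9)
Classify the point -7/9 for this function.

The denominator factor θ + 7/9 vanishes at -7/9 and appears to the power 1; the numerator there equals 289/108, nonzero, and no other factor vanishes.
Hence a pole whose order is the multiplicity, 1.

The point is a pole of order 1.


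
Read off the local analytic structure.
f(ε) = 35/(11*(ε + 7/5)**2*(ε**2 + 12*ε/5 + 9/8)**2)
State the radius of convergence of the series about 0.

Denominator factor (ε**2 + 12*ε/5 + 9/8)^2: discriminant 63/50, real irrational roots -6/5 + (3/20)*sqrt(14) and -6/5 - (3/20)*sqrt(14); poles of order 2, moduli 6/5 - (3/20)*sqrt(14) and 6/5 + (3/20)*sqrt(14).
Denominator factor (ε + 7/5)^2: pole of order 2 at -7/5, modulus 7/5.
The radius of convergence is the smallest modulus among the singular points: 6/5 - (3/20)*sqrt(14).

The radius of convergence is 6/5 - (3/20)*sqrt(14).


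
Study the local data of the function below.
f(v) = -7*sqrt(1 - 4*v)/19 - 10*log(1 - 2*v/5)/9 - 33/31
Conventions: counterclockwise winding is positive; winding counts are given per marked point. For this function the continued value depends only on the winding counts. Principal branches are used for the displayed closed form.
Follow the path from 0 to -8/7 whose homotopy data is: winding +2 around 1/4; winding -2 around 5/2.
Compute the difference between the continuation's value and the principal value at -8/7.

Continued minus principal equals (40/9)*pi*i.

The rational part is single-valued and drops out of the difference; each branch term changes only by its own monodromy.
(-10/9)*log(1 - v/(5/2)): each positive loop around 5/2 adds 2*pi*i to the log, so winding -2 contributes (-10/9)*(-2)*2*pi*i = (40/9)*pi*i.
(-7/19)*sqrt(1 - v/(1/4)): winding +2 is even, the square root returns to the same sheet, contribution 0.
Summing the contributions at v = -8/7 gives (40/9)*pi*i.


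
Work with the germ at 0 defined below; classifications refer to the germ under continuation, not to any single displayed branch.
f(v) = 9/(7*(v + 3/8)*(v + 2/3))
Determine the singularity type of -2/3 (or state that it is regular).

The denominator factor v + 2/3 vanishes at -2/3 and appears to the power 1; the numerator there equals 9/7, nonzero, and no other factor vanishes.
Hence a pole whose order is the multiplicity, 1.

The point is a pole of order 1.


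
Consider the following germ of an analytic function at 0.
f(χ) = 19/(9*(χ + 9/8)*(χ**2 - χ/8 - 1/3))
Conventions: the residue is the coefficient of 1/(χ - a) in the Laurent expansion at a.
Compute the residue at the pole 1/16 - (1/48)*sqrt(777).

The factor χ**2 - χ/8 - 1/3 splits as (χ - a)(χ - a') with a = 1/16 - (1/48)*sqrt(777), a' = 1/16 + (1/48)*sqrt(777). At the order-1 pole a set g(χ) = (χ - a)*f(χ) = [19/(9*(χ + 9/8))] / (χ - a').
Simple pole: residue = g(a) at a = 1/16 - (1/48)*sqrt(777), which is -304/309 - (5776/80031)*sqrt(777).

The residue is -304/309 - (5776/80031)*sqrt(777).


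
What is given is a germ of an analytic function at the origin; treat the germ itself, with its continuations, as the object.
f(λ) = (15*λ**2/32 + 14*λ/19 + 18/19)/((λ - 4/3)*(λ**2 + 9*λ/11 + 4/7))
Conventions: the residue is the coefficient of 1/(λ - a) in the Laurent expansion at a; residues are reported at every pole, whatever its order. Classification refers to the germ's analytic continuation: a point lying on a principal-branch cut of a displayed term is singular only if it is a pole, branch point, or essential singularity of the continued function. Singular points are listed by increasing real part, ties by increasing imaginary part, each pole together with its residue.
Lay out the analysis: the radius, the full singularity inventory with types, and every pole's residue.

Denominator factor (λ - 4/3): pole of order 1 at 4/3, modulus 4/3.
Denominator factor (λ**2 + 9*λ/11 + 4/7): discriminant -1369/847, complex-conjugate roots (-9/22) + ((37/154)*sqrt(7))*i and (-9/22) - ((37/154)*sqrt(7))*i; poles of order 1, moduli (2/7)*sqrt(7) and (2/7)*sqrt(7).
The radius of convergence is the smallest modulus among the singular points: (2/7)*sqrt(7).
The factor λ**2 + 9*λ/11 + 4/7 splits as (λ - a)(λ - a') with a = (-9/22) - ((37/154)*sqrt(7))*i, a' = (-9/22) + ((37/154)*sqrt(7))*i. At the order-1 pole a set g(λ) = (λ - a)*f(λ) = [(15*λ**2/32 + 14*λ/19 + 18/19)/(λ - 4/3)] / (λ - a').
Simple pole: residue = g(a) at a = (-9/22) - ((37/154)*sqrt(7))*i, which is (-7575/45296) - ((228663/3351904)*sqrt(7))*i.
The factor λ**2 + 9*λ/11 + 4/7 splits as (λ - a)(λ - a') with a = (-9/22) + ((37/154)*sqrt(7))*i, a' = (-9/22) - ((37/154)*sqrt(7))*i. At the order-1 pole a set g(λ) = (λ - a)*f(λ) = [(15*λ**2/32 + 14*λ/19 + 18/19)/(λ - 4/3)] / (λ - a').
Simple pole: residue = g(a) at a = (-9/22) + ((37/154)*sqrt(7))*i, which is (-7575/45296) + ((228663/3351904)*sqrt(7))*i.
At the order-1 pole 4/3 set g(λ) = (λ - (4/3))*f(λ) = (15*λ**2/32 + 14*λ/19 + 18/19)/(λ**2 + 9*λ/11 + 4/7).
Simple pole: residue = g(a) at a = 4/3, which is 72765/90592.
List the singular points by increasing real part (a conjugate pair: the negative imaginary part first).

Radius of convergence at 0: (2/7)*sqrt(7).
At (-9/22) - ((37/154)*sqrt(7))*i: a pole of order 1; residue (-7575/45296) - ((228663/3351904)*sqrt(7))*i.
At (-9/22) + ((37/154)*sqrt(7))*i: a pole of order 1; residue (-7575/45296) + ((228663/3351904)*sqrt(7))*i.
At 4/3: a pole of order 1; residue 72765/90592.


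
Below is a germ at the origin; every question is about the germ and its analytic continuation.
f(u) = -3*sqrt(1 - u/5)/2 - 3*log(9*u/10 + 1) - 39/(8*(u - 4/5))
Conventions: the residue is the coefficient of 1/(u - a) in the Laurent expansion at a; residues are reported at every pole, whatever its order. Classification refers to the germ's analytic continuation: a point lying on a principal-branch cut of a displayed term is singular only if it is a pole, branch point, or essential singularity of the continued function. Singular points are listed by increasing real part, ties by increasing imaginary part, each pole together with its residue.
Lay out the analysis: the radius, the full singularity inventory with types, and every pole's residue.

Denominator factor (u - 4/5): pole of order 1 at 4/5, modulus 4/5.
Branch term (-3)*log(1 - u/(-10/9)): its argument vanishes at u = -10/9, a logarithmic branch point, modulus 10/9.
Branch term (-3/2)*sqrt(1 - u/(5)): its argument vanishes at u = 5, a square-root branch point, modulus 5.
The radius of convergence is the smallest modulus among the singular points: 4/5.
The branch terms are analytic at 4/5 and contribute nothing to the residue; only the rational part matters.
At the order-1 pole 4/5 set g(u) = (u - (4/5))*(rational part) = -39/8.
Simple pole: residue = g(a) at a = 4/5, which is -39/8.
List the singular points by increasing real part (a conjugate pair: the negative imaginary part first).

Radius of convergence at 0: 4/5.
At -10/9: a logarithmic branch point.
At 4/5: a pole of order 1; residue -39/8.
At 5: an algebraic (square-root) branch point.


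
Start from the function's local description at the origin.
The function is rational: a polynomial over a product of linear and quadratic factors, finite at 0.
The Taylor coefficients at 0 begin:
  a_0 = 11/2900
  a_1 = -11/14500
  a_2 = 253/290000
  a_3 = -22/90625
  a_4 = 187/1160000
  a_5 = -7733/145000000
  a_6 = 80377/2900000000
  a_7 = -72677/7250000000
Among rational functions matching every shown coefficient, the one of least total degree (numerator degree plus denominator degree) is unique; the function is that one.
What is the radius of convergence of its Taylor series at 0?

No rational of total degree below 4 reproduces all 8 coefficients; solving the [0/4] Pade equations on them gives f(ν) = 11/(29*(ν**2 - ν - 10)**2), whose expansion matches every shown term.
Denominator factor (ν**2 - ν - 10)^2: discriminant 41, real irrational roots 1/2 + (1/2)*sqrt(41) and 1/2 - (1/2)*sqrt(41); poles of order 2, moduli 1/2 + (1/2)*sqrt(41) and -1/2 + (1/2)*sqrt(41).
The radius of convergence is the smallest modulus among the singular points: -1/2 + (1/2)*sqrt(41).

The radius of convergence is -1/2 + (1/2)*sqrt(41).


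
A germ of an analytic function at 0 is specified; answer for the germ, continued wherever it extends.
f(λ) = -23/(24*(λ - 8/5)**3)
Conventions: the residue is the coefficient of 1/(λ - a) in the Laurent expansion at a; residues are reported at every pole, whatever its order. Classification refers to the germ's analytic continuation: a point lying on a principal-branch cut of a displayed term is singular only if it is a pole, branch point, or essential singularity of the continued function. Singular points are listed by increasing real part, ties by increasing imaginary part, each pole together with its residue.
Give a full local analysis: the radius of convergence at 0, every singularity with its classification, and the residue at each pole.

Radius of convergence at 0: 8/5.
At 8/5: a pole of order 3; residue 0.

Denominator factor (λ - 8/5)^3: pole of order 3 at 8/5, modulus 8/5.
The radius of convergence is the smallest modulus among the singular points: 8/5.
At the order-3 pole 8/5 set g(λ) = (λ - (8/5))^3*f(λ) = -23/24.
Order-3 pole: residue = g''(a)/2; g''(8/5) = 0, so the residue is 0.


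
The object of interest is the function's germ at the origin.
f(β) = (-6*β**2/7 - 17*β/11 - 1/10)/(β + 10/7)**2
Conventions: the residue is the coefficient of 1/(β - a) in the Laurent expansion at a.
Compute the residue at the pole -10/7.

At the order-2 pole -10/7 set g(β) = (β - (-10/7))^2*f(β) = -6*β**2/7 - 17*β/11 - 1/10.
Order-2 pole: residue = g'(a); g'(-10/7) = 487/539, so the residue is 487/539.

The residue is 487/539.


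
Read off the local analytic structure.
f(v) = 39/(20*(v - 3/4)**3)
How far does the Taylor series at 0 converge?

The radius of convergence is 3/4.

Denominator factor (v - 3/4)^3: pole of order 3 at 3/4, modulus 3/4.
The radius of convergence is the smallest modulus among the singular points: 3/4.


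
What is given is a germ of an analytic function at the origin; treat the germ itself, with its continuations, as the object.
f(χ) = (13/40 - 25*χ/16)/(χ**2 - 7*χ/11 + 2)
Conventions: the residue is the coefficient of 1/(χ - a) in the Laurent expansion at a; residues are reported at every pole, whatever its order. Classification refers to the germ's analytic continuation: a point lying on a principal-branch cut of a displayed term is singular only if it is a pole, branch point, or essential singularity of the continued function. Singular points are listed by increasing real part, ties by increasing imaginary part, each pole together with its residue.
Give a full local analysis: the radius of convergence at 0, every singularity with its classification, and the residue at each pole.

Radius of convergence at 0: sqrt(2).
At (7/22) - ((1/22)*sqrt(919))*i: a pole of order 1; residue (-25/32) - ((303/147040)*sqrt(919))*i.
At (7/22) + ((1/22)*sqrt(919))*i: a pole of order 1; residue (-25/32) + ((303/147040)*sqrt(919))*i.

Denominator factor (χ**2 - 7*χ/11 + 2): discriminant -919/121, complex-conjugate roots (7/22) + ((1/22)*sqrt(919))*i and (7/22) - ((1/22)*sqrt(919))*i; poles of order 1, moduli sqrt(2) and sqrt(2).
The radius of convergence is the smallest modulus among the singular points: sqrt(2).
The factor χ**2 - 7*χ/11 + 2 splits as (χ - a)(χ - a') with a = (7/22) - ((1/22)*sqrt(919))*i, a' = (7/22) + ((1/22)*sqrt(919))*i. At the order-1 pole a set g(χ) = (χ - a)*f(χ) = [13/40 - 25*χ/16] / (χ - a').
Simple pole: residue = g(a) at a = (7/22) - ((1/22)*sqrt(919))*i, which is (-25/32) - ((303/147040)*sqrt(919))*i.
The factor χ**2 - 7*χ/11 + 2 splits as (χ - a)(χ - a') with a = (7/22) + ((1/22)*sqrt(919))*i, a' = (7/22) - ((1/22)*sqrt(919))*i. At the order-1 pole a set g(χ) = (χ - a)*f(χ) = [13/40 - 25*χ/16] / (χ - a').
Simple pole: residue = g(a) at a = (7/22) + ((1/22)*sqrt(919))*i, which is (-25/32) + ((303/147040)*sqrt(919))*i.
List the singular points by increasing real part (a conjugate pair: the negative imaginary part first).


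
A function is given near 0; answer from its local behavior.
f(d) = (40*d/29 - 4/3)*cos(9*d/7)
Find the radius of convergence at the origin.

The radius of convergence is infinite.

The factor cos(9*d/7) is entire and contributes no finite singular point.
The polynomial part has no poles.
No finite singular points: the Taylor series at 0 converges everywhere.


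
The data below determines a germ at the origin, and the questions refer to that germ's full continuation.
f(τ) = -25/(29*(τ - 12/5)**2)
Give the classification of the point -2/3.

The point is a regular point.

Denominator factors: τ - 12/5 = -46/15 at τ = -2/3 — none vanishes.
So the germ continues analytically to -2/3.


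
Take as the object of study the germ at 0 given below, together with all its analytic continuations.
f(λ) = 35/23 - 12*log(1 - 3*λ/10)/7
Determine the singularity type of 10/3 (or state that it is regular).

The point is a logarithmic branch point.

The term (-12/7)*log(1 - λ/(10/3)) has argument 1 - 10/3/(10/3) = 0 at 10/3: a logarithmic (infinitely-sheeted) branch point; the remaining terms are analytic or single-valued there.


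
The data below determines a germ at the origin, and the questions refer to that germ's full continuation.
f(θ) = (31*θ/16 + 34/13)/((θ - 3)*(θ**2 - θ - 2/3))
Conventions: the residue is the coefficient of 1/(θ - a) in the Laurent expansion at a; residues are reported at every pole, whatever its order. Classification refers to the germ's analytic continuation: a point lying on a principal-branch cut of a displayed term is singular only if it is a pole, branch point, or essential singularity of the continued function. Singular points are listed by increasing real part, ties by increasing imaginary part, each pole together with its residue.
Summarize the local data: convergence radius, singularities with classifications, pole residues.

Denominator factor (θ - 3): pole of order 1 at 3, modulus 3.
Denominator factor (θ**2 - θ - 2/3): discriminant 11/3, real irrational roots 1/2 + (1/6)*sqrt(33) and 1/2 - (1/6)*sqrt(33); poles of order 1, moduli 1/2 + (1/6)*sqrt(33) and -1/2 + (1/6)*sqrt(33).
The radius of convergence is the smallest modulus among the singular points: -1/2 + (1/6)*sqrt(33).
The factor θ**2 - θ - 2/3 splits as (θ - a)(θ - a') with a = 1/2 - (1/6)*sqrt(33), a' = 1/2 + (1/6)*sqrt(33). At the order-1 pole a set g(θ) = (θ - a)*f(θ) = [(31*θ/16 + 34/13)/(θ - 3)] / (θ - a').
Simple pole: residue = g(a) at a = 1/2 - (1/6)*sqrt(33), which is -5259/6656 + (13399/73216)*sqrt(33).
The factor θ**2 - θ - 2/3 splits as (θ - a)(θ - a') with a = 1/2 + (1/6)*sqrt(33), a' = 1/2 - (1/6)*sqrt(33). At the order-1 pole a set g(θ) = (θ - a)*f(θ) = [(31*θ/16 + 34/13)/(θ - 3)] / (θ - a').
Simple pole: residue = g(a) at a = 1/2 + (1/6)*sqrt(33), which is -5259/6656 - (13399/73216)*sqrt(33).
At the order-1 pole 3 set g(θ) = (θ - (3))*f(θ) = (31*θ/16 + 34/13)/(θ**2 - θ - 2/3).
Simple pole: residue = g(a) at a = 3, which is 5259/3328.
List the singular points by increasing real part (a conjugate pair: the negative imaginary part first).

Radius of convergence at 0: -1/2 + (1/6)*sqrt(33).
At 1/2 - (1/6)*sqrt(33): a pole of order 1; residue -5259/6656 + (13399/73216)*sqrt(33).
At 1/2 + (1/6)*sqrt(33): a pole of order 1; residue -5259/6656 - (13399/73216)*sqrt(33).
At 3: a pole of order 1; residue 5259/3328.


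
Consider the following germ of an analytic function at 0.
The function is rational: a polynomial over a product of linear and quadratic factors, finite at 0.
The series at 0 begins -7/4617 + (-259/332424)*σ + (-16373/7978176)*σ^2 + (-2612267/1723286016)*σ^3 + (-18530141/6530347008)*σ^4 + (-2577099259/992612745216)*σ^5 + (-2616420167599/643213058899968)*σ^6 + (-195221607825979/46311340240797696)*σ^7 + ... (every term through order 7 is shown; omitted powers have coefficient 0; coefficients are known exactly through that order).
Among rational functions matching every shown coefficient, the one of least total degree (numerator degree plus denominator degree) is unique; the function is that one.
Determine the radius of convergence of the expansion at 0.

No rational of total degree below 4 reproduces all 8 coefficients; solving the [0/4] Pade equations on them gives f(σ) = 2/(19*(σ - 9)**2*(σ**2 + σ/4 - 6/7)), whose expansion matches every shown term.
Denominator factor (σ**2 + σ/4 - 6/7): discriminant 391/112, real irrational roots -1/8 + (1/56)*sqrt(2737) and -1/8 - (1/56)*sqrt(2737); poles of order 1, moduli -1/8 + (1/56)*sqrt(2737) and 1/8 + (1/56)*sqrt(2737).
Denominator factor (σ - 9)^2: pole of order 2 at 9, modulus 9.
The radius of convergence is the smallest modulus among the singular points: -1/8 + (1/56)*sqrt(2737).

The radius of convergence is -1/8 + (1/56)*sqrt(2737).


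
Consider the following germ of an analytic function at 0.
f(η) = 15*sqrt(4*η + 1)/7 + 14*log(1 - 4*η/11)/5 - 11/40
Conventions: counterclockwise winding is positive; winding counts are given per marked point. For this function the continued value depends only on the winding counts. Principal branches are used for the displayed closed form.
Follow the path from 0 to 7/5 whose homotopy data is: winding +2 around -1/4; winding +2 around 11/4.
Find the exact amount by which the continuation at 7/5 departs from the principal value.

The rational part is single-valued and drops out of the difference; each branch term changes only by its own monodromy.
(15/7)*sqrt(1 - η/(-1/4)): winding +2 is even, the square root returns to the same sheet, contribution 0.
(14/5)*log(1 - η/(11/4)): each positive loop around 11/4 adds 2*pi*i to the log, so winding +2 contributes (14/5)*(2)*2*pi*i = (56/5)*pi*i.
Summing the contributions at η = 7/5 gives (56/5)*pi*i.

Continued minus principal equals (56/5)*pi*i.


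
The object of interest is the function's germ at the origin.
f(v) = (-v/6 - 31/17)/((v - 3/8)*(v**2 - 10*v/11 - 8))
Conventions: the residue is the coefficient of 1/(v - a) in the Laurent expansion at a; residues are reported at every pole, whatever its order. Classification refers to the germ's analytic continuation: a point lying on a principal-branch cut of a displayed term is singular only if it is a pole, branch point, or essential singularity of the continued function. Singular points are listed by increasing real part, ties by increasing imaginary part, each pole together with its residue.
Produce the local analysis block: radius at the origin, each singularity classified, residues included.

Radius of convergence at 0: 3/8.
At 5/11 - (1/11)*sqrt(993): a pole of order 1; residue -11286/98141 + (240262/292362039)*sqrt(993).
At 3/8: a pole of order 1; residue 22572/98141.
At 5/11 + (1/11)*sqrt(993): a pole of order 1; residue -11286/98141 - (240262/292362039)*sqrt(993).

Denominator factor (v**2 - 10*v/11 - 8): discriminant 3972/121, real irrational roots 5/11 + (1/11)*sqrt(993) and 5/11 - (1/11)*sqrt(993); poles of order 1, moduli 5/11 + (1/11)*sqrt(993) and -5/11 + (1/11)*sqrt(993).
Denominator factor (v - 3/8): pole of order 1 at 3/8, modulus 3/8.
The radius of convergence is the smallest modulus among the singular points: 3/8.
The factor v**2 - 10*v/11 - 8 splits as (v - a)(v - a') with a = 5/11 - (1/11)*sqrt(993), a' = 5/11 + (1/11)*sqrt(993). At the order-1 pole a set g(v) = (v - a)*f(v) = [(-v/6 - 31/17)/(v - 3/8)] / (v - a').
Simple pole: residue = g(a) at a = 5/11 - (1/11)*sqrt(993), which is -11286/98141 + (240262/292362039)*sqrt(993).
At the order-1 pole 3/8 set g(v) = (v - (3/8))*f(v) = (-v/6 - 31/17)/(v**2 - 10*v/11 - 8).
Simple pole: residue = g(a) at a = 3/8, which is 22572/98141.
The factor v**2 - 10*v/11 - 8 splits as (v - a)(v - a') with a = 5/11 + (1/11)*sqrt(993), a' = 5/11 - (1/11)*sqrt(993). At the order-1 pole a set g(v) = (v - a)*f(v) = [(-v/6 - 31/17)/(v - 3/8)] / (v - a').
Simple pole: residue = g(a) at a = 5/11 + (1/11)*sqrt(993), which is -11286/98141 - (240262/292362039)*sqrt(993).
List the singular points by increasing real part (a conjugate pair: the negative imaginary part first).


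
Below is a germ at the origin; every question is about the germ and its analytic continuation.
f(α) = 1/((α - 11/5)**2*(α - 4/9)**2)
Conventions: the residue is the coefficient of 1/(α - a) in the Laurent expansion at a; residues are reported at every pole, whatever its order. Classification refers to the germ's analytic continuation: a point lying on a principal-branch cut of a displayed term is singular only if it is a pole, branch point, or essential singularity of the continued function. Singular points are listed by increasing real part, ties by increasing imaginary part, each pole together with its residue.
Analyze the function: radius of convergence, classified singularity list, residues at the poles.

Radius of convergence at 0: 4/9.
At 4/9: a pole of order 2; residue 182250/493039.
At 11/5: a pole of order 2; residue -182250/493039.

Denominator factor (α - 11/5)^2: pole of order 2 at 11/5, modulus 11/5.
Denominator factor (α - 4/9)^2: pole of order 2 at 4/9, modulus 4/9.
The radius of convergence is the smallest modulus among the singular points: 4/9.
At the order-2 pole 4/9 set g(α) = (α - (4/9))^2*f(α) = (α - 11/5)**(-2).
Order-2 pole: residue = g'(a); g'(4/9) = 182250/493039, so the residue is 182250/493039.
At the order-2 pole 11/5 set g(α) = (α - (11/5))^2*f(α) = (α - 4/9)**(-2).
Order-2 pole: residue = g'(a); g'(11/5) = -182250/493039, so the residue is -182250/493039.
List the singular points by increasing real part (a conjugate pair: the negative imaginary part first).


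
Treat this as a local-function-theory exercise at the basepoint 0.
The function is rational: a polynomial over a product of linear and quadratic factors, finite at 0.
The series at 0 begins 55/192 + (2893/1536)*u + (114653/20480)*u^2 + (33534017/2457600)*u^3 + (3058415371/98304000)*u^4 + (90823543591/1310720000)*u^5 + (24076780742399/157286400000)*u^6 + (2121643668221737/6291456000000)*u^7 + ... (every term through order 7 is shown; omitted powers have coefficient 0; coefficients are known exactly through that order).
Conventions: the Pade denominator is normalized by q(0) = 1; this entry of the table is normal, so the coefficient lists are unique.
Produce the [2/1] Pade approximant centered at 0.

The Pade approximant has numerator coefficients [55/192, 1778975/1500912, 96790375/96058368]; denominator coefficients [1, -3048547/1250760].

Taylor coefficients needed (read off): a_0 = 55/192, a_1 = 2893/1536, a_2 = 114653/20480, a_3 = 33534017/2457600.
Write the denominator as Q(u) = 1 + q1*u. Requiring Q*f - P = O(u^4) with deg P <= 2 kills the coefficients of u^3..u^3 in Q*f:
  u^3: a_3 + q1*a_2 = 0, i.e. 33534017/2457600 + (114653/20480)*q1 = 0.
Solving this linear system: q1 = -3048547/1250760.
The numerator is Q*f truncated at degree 2: P0 = a_0 = 55/192; P1 = a_1 + q1*a_0 = 1778975/1500912; P2 = a_2 + q1*a_1 = 96790375/96058368.


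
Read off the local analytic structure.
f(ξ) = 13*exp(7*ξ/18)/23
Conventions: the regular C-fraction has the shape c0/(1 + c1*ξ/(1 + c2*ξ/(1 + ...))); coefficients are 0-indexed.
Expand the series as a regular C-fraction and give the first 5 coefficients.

The regular C-fraction coefficients are [13/23, -7/18, 7/36, -7/108, 7/108].

Taylor coefficients (expand at 0): a_0 = 13/23, a_1 = 91/414, a_2 = 637/14904, a_3 = 4459/804816, a_4 = 31213/57946752.
c0 = a_0 = 13/23. Peel one level at a time: if S = 1 + c*ξ/S' with S'(0) = 1, then c is the ξ-coefficient of S and S' = c*ξ/(S - 1).
S_1 = c0/f = 1 + (-7/18)*ξ + (49/648)*ξ^2 + ...; c1 = -7/18.
S_2 = c1*ξ/(S_1 - 1) = 1 + (7/36)*ξ + (49/3888)*ξ^2 + ...; c2 = 7/36.
S_3 = c2*ξ/(S_2 - 1) = 1 + (-7/108)*ξ + (49/11664)*ξ^2 + ...; c3 = -7/108.
S_4 = c3*ξ/(S_3 - 1) = 1 + (7/108)*ξ + ...; c4 = 7/108.


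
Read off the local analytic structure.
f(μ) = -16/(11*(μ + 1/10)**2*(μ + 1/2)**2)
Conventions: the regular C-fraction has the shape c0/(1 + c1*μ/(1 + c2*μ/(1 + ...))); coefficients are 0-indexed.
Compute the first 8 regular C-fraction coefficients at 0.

Taylor coefficients (expand at 0): a_0 = -6400/11, a_1 = 153600/11, a_2 = -2508800/11, a_3 = 35020800/11, a_4 = -450048000/11, a_5 = 5500108800/11, a_6 = -65000243200/11, a_7 = 750000537600/11.
c0 = a_0 = -6400/11. Peel one level at a time: if S = 1 + c*μ/S' with S'(0) = 1, then c is the μ-coefficient of S and S' = c*μ/(S - 1).
S_1 = c0/f = 1 + (24)*μ + (184)*μ^2 + ...; c1 = 24.
S_2 = c1*μ/(S_1 - 1) = 1 + (-23/3)*μ + (349/9)*μ^2 + ...; c2 = -23/3.
S_3 = c2*μ/(S_2 - 1) = 1 + (349/69)*μ + (2450/529)*μ^2 + ...; c3 = 349/69.
S_4 = c3*μ/(S_3 - 1) = 1 + (-7350/8027)*μ + (256500/121801)*μ^2 + ...; c4 = -7350/8027.
S_5 = c4*μ/(S_4 - 1) = 1 + (39330/17101)*μ + (1150/2401)*μ^2 + ...; c5 = 39330/17101.
S_6 = c5*μ/(S_5 - 1) = 1 + (-1745/8379)*μ + (8725/29241)*μ^2 + ...; c6 = -1745/8379.
S_7 = c6*μ/(S_6 - 1) = 1 + (245/171)*μ + ...; c7 = 245/171.

The regular C-fraction coefficients are [-6400/11, 24, -23/3, 349/69, -7350/8027, 39330/17101, -1745/8379, 245/171].


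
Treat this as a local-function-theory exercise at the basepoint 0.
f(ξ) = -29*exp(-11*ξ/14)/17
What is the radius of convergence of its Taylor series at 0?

The radius of convergence is infinite.

The factor exp(-11*ξ/14) is entire and contributes no finite singular point.
The polynomial part has no poles.
No finite singular points: the Taylor series at 0 converges everywhere.


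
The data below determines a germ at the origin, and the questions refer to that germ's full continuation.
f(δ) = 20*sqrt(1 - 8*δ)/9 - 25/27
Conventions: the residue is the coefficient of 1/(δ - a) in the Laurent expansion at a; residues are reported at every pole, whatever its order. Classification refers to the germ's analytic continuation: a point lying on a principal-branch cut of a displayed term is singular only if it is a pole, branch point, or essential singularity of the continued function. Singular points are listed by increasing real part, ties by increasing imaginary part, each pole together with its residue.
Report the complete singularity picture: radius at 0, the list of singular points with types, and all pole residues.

Radius of convergence at 0: 1/8.
At 1/8: an algebraic (square-root) branch point.

Branch term (20/9)*sqrt(1 - δ/(1/8)): its argument vanishes at δ = 1/8, a square-root branch point, modulus 1/8.
The radius of convergence is the smallest modulus among the singular points: 1/8.


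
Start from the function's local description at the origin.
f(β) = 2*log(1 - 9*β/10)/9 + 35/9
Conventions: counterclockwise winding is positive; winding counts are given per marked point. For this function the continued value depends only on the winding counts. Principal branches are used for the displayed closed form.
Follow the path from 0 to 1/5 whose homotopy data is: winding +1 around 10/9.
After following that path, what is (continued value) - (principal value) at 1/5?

Continued minus principal equals (4/9)*pi*i.

The rational part is single-valued and drops out of the difference; each branch term changes only by its own monodromy.
(2/9)*log(1 - β/(10/9)): each positive loop around 10/9 adds 2*pi*i to the log, so winding +1 contributes (2/9)*(1)*2*pi*i = (4/9)*pi*i.
Summing the contributions at β = 1/5 gives (4/9)*pi*i.


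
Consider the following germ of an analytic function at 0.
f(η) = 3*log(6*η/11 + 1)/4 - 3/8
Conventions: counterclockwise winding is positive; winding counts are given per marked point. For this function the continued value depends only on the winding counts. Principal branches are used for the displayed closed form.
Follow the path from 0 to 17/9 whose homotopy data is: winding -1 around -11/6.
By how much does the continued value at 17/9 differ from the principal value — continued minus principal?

The rational part is single-valued and drops out of the difference; each branch term changes only by its own monodromy.
(3/4)*log(1 - η/(-11/6)): each positive loop around -11/6 adds 2*pi*i to the log, so winding -1 contributes (3/4)*(-1)*2*pi*i = -(3/2)*pi*i.
Summing the contributions at η = 17/9 gives -(3/2)*pi*i.

Continued minus principal equals -(3/2)*pi*i.


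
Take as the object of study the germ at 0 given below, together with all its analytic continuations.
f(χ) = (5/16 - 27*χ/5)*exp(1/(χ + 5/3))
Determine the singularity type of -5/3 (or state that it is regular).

The point is an essential singularity.

The exponent 1/(χ - (-5/3)) has a pole at -5/3, so exp(1/(χ - (-5/3))) takes every nonzero value near it: an essential singularity (not a pole of any order).


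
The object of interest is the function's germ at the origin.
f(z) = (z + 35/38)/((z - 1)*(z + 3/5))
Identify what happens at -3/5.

The denominator factor z + 3/5 vanishes at -3/5 and appears to the power 1; the numerator there equals 61/190, nonzero, and no other factor vanishes.
Hence a pole whose order is the multiplicity, 1.

The point is a pole of order 1.


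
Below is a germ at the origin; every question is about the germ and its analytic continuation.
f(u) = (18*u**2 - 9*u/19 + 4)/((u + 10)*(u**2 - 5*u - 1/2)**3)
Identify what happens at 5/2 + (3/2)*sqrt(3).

The denominator factor u**2 - 5*u - 1/2 vanishes at 5/2 + (3/2)*sqrt(3) and appears to the power 3; the numerator there equals 8999/38 + (5103/38)*sqrt(3), nonzero, and no other factor vanishes.
Hence a pole whose order is the multiplicity, 3.

The point is a pole of order 3.


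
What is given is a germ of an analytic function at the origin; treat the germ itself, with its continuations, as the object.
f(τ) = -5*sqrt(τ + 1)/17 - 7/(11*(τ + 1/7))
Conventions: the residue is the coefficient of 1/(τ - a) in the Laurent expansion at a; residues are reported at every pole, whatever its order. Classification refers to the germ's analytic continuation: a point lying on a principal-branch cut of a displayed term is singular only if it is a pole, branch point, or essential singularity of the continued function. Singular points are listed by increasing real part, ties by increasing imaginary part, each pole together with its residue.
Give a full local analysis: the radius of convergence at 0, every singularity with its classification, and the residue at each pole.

Radius of convergence at 0: 1/7.
At -1: an algebraic (square-root) branch point.
At -1/7: a pole of order 1; residue -7/11.

Denominator factor (τ + 1/7): pole of order 1 at -1/7, modulus 1/7.
Branch term (-5/17)*sqrt(1 - τ/(-1)): its argument vanishes at τ = -1, a square-root branch point, modulus 1.
The radius of convergence is the smallest modulus among the singular points: 1/7.
The branch term is analytic at -1/7 and contributes nothing to the residue; only the rational part matters.
At the order-1 pole -1/7 set g(τ) = (τ - (-1/7))*(rational part) = -7/11.
Simple pole: residue = g(a) at a = -1/7, which is -7/11.
List the singular points by increasing real part (a conjugate pair: the negative imaginary part first).


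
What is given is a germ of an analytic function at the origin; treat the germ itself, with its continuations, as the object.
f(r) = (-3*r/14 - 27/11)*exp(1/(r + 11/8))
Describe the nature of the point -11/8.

The point is an essential singularity.

The exponent 1/(r - (-11/8)) has a pole at -11/8, so exp(1/(r - (-11/8))) takes every nonzero value near it: an essential singularity (not a pole of any order).


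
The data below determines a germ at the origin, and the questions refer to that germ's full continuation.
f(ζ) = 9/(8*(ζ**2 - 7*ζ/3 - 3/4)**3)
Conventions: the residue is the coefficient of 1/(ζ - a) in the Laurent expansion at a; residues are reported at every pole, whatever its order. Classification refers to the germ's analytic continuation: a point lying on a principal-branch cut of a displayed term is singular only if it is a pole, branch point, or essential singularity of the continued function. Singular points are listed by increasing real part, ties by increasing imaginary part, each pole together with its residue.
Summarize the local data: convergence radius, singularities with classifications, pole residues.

Denominator factor (ζ**2 - 7*ζ/3 - 3/4)^3: discriminant 76/9, real irrational roots 7/6 + (1/3)*sqrt(19) and 7/6 - (1/3)*sqrt(19); poles of order 3, moduli 7/6 + (1/3)*sqrt(19) and -7/6 + (1/3)*sqrt(19).
The radius of convergence is the smallest modulus among the singular points: -7/6 + (1/3)*sqrt(19).
The factor ζ**2 - 7*ζ/3 - 3/4 splits as (ζ - a)(ζ - a') with a = 7/6 - (1/3)*sqrt(19), a' = 7/6 + (1/3)*sqrt(19). At the order-3 pole a set g(ζ) = (ζ - a)^3*f(ζ) = [9/8] / (ζ - a')^3.
Order-3 pole: residue = g''(a)/2; g''(7/6 - (1/3)*sqrt(19)) = -(6561/438976)*sqrt(19), so the residue is -(6561/877952)*sqrt(19).
The factor ζ**2 - 7*ζ/3 - 3/4 splits as (ζ - a)(ζ - a') with a = 7/6 + (1/3)*sqrt(19), a' = 7/6 - (1/3)*sqrt(19). At the order-3 pole a set g(ζ) = (ζ - a)^3*f(ζ) = [9/8] / (ζ - a')^3.
Order-3 pole: residue = g''(a)/2; g''(7/6 + (1/3)*sqrt(19)) = (6561/438976)*sqrt(19), so the residue is (6561/877952)*sqrt(19).
List the singular points by increasing real part (a conjugate pair: the negative imaginary part first).

Radius of convergence at 0: -7/6 + (1/3)*sqrt(19).
At 7/6 - (1/3)*sqrt(19): a pole of order 3; residue -(6561/877952)*sqrt(19).
At 7/6 + (1/3)*sqrt(19): a pole of order 3; residue (6561/877952)*sqrt(19).


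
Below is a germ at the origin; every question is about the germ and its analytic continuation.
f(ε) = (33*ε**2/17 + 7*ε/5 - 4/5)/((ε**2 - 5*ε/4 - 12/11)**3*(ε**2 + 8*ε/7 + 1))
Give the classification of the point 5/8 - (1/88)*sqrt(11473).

The denominator factor ε**2 - 5*ε/4 - 12/11 vanishes at 5/8 - (1/88)*sqrt(11473) and appears to the power 3; the numerator there equals 10089/2720 - (1301/29920)*sqrt(11473), nonzero, and no other factor vanishes.
Hence a pole whose order is the multiplicity, 3.

The point is a pole of order 3.


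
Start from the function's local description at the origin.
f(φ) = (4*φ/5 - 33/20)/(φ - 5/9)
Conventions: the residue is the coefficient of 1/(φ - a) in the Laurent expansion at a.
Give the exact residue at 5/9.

At the order-1 pole 5/9 set g(φ) = (φ - (5/9))*f(φ) = 4*φ/5 - 33/20.
Simple pole: residue = g(a) at a = 5/9, which is -217/180.

The residue is -217/180.


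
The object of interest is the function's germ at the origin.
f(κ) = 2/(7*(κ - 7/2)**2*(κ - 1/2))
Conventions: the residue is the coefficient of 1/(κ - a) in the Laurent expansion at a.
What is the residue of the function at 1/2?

The residue is 2/63.

At the order-1 pole 1/2 set g(κ) = (κ - (1/2))*f(κ) = 2/(7*(κ - 7/2)**2).
Simple pole: residue = g(a) at a = 1/2, which is 2/63.


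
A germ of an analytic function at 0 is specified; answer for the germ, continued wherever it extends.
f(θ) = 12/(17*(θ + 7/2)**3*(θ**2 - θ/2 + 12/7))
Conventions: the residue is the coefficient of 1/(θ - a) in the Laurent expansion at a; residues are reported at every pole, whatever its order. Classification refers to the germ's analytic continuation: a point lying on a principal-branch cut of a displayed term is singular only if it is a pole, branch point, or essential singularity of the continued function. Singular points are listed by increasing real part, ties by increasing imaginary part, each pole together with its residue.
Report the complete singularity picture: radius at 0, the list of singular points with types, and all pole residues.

Denominator factor (θ + 7/2)^3: pole of order 3 at -7/2, modulus 7/2.
Denominator factor (θ**2 - θ/2 + 12/7): discriminant -185/28, complex-conjugate roots (1/4) + ((1/28)*sqrt(1295))*i and (1/4) - ((1/28)*sqrt(1295))*i; poles of order 1, moduli (2/7)*sqrt(21) and (2/7)*sqrt(21).
The radius of convergence is the smallest modulus among the singular points: (2/7)*sqrt(21).
At the order-3 pole -7/2 set g(θ) = (θ - (-7/2))^3*f(θ) = 12/(17*(θ**2 - θ/2 + 12/7)).
Order-3 pole: residue = g''(a)/2; g''(-7/2) = 33369/2262700, so the residue is 33369/4525400.
The factor θ**2 - θ/2 + 12/7 splits as (θ - a)(θ - a') with a = (1/4) - ((1/28)*sqrt(1295))*i, a' = (1/4) + ((1/28)*sqrt(1295))*i. At the order-1 pole a set g(θ) = (θ - a)*f(θ) = [12/(17*(θ + 7/2)**3)] / (θ - a').
Simple pole: residue = g(a) at a = (1/4) - ((1/28)*sqrt(1295))*i, which is (-33369/9050800) + ((1323/19698800)*sqrt(1295))*i.
The factor θ**2 - θ/2 + 12/7 splits as (θ - a)(θ - a') with a = (1/4) + ((1/28)*sqrt(1295))*i, a' = (1/4) - ((1/28)*sqrt(1295))*i. At the order-1 pole a set g(θ) = (θ - a)*f(θ) = [12/(17*(θ + 7/2)**3)] / (θ - a').
Simple pole: residue = g(a) at a = (1/4) + ((1/28)*sqrt(1295))*i, which is (-33369/9050800) - ((1323/19698800)*sqrt(1295))*i.
List the singular points by increasing real part (a conjugate pair: the negative imaginary part first).

Radius of convergence at 0: (2/7)*sqrt(21).
At -7/2: a pole of order 3; residue 33369/4525400.
At (1/4) - ((1/28)*sqrt(1295))*i: a pole of order 1; residue (-33369/9050800) + ((1323/19698800)*sqrt(1295))*i.
At (1/4) + ((1/28)*sqrt(1295))*i: a pole of order 1; residue (-33369/9050800) - ((1323/19698800)*sqrt(1295))*i.
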